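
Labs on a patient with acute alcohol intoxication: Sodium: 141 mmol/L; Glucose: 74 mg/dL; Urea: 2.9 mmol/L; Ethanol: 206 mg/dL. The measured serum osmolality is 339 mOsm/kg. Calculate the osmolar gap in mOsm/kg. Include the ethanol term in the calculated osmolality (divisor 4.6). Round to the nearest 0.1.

5.2 mOsm/kg

Calculated osmolality = 2·Na + glucose/18 + urea + ethanol/4.6
= 2·141 + 74/18 + 2.9 + 206/4.6
= 282 + 4.11 + 2.90 + 44.78
= 333.79 mOsm/kg ≈ 333.8 mOsm/kg
Osmolar gap = measured − calculated = 339 − 333.8 = 5.2 mOsm/kg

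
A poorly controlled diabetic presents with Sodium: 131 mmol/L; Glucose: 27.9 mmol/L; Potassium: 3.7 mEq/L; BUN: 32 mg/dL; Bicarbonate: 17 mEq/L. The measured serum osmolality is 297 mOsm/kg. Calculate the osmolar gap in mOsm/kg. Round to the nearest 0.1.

-4.3 mOsm/kg

Calculated osmolality = 2·Na + glucose + BUN/2.8
= 2·131 + 27.9 + 32/2.8
= 262 + 27.90 + 11.43
= 301.33 mOsm/kg ≈ 301.3 mOsm/kg
Osmolar gap = measured − calculated = 297 − 301.3 = -4.3 mOsm/kg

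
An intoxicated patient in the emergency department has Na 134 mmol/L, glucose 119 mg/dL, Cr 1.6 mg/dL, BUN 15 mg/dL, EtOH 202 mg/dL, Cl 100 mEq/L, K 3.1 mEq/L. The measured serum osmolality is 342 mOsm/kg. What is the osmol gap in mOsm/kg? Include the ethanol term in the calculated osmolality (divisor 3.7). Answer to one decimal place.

7.4 mOsm/kg

Calculated osmolality = 2·Na + glucose/18 + BUN/2.8 + ethanol/3.7
= 2·134 + 119/18 + 15/2.8 + 202/3.7
= 268 + 6.61 + 5.36 + 54.59
= 334.56 mOsm/kg ≈ 334.6 mOsm/kg
Osmolar gap = measured − calculated = 342 − 334.6 = 7.4 mOsm/kg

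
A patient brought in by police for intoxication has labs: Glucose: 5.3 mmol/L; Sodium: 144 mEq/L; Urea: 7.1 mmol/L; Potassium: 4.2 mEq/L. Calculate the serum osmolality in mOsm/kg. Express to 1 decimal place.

300.4 mOsm/kg

Calculated osmolality = 2·Na + glucose + urea
= 2·144 + 5.3 + 7.1
= 288 + 5.30 + 7.10
= 300.4 mOsm/kg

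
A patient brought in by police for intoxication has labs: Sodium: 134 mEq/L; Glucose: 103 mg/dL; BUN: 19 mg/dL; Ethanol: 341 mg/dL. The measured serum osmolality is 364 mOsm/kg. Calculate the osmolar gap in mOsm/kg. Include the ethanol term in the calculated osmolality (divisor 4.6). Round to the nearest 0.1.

Calculated osmolality = 2·Na + glucose/18 + BUN/2.8 + ethanol/4.6
= 2·134 + 103/18 + 19/2.8 + 341/4.6
= 268 + 5.72 + 6.79 + 74.13
= 354.64 mOsm/kg ≈ 354.6 mOsm/kg
Osmolar gap = measured − calculated = 364 − 354.6 = 9.4 mOsm/kg

9.4 mOsm/kg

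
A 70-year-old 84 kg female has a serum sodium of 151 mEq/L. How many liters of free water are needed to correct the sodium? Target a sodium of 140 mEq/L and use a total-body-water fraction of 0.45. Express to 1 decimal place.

TBW = 0.45 · 84 = 37.8 L
Free water deficit = TBW · (Na/140 − 1)
= 37.8 · (151/140 − 1)
= 37.8 · 0.0786
= 2.97 L

3.0 L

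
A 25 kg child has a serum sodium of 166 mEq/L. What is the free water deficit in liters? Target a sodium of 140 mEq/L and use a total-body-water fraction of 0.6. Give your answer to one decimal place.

2.8 L

TBW = 0.6 · 25 = 15 L
Free water deficit = TBW · (Na/140 − 1)
= 15 · (166/140 − 1)
= 15 · 0.1857
= 2.79 L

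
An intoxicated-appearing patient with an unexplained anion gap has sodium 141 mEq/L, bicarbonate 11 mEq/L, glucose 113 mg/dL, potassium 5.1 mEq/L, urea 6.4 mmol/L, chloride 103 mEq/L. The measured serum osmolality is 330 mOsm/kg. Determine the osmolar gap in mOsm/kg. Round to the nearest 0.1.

35.3 mOsm/kg

Calculated osmolality = 2·Na + glucose/18 + urea
= 2·141 + 113/18 + 6.4
= 282 + 6.28 + 6.40
= 294.68 mOsm/kg ≈ 294.7 mOsm/kg
Osmolar gap = measured − calculated = 330 − 294.7 = 35.3 mOsm/kg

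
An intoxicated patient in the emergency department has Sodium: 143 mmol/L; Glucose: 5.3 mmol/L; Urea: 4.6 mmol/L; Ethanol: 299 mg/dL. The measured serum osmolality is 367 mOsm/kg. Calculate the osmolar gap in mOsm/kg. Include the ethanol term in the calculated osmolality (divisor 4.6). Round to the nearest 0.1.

Calculated osmolality = 2·Na + glucose + urea + ethanol/4.6
= 2·143 + 5.3 + 4.6 + 299/4.6
= 286 + 5.30 + 4.60 + 65
= 360.9 mOsm/kg ≈ 360.9 mOsm/kg
Osmolar gap = measured − calculated = 367 − 360.9 = 6.1 mOsm/kg

6.1 mOsm/kg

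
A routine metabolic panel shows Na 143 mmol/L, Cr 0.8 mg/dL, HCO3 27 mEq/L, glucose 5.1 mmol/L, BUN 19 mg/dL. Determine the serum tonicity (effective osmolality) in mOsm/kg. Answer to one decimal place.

Effective osmolality excludes urea (freely permeant across cell membranes):
2·Na + glucose
= 2·143 + 5.1
= 286 + 5.1
= 291.1 mOsm/kg

291.1 mOsm/kg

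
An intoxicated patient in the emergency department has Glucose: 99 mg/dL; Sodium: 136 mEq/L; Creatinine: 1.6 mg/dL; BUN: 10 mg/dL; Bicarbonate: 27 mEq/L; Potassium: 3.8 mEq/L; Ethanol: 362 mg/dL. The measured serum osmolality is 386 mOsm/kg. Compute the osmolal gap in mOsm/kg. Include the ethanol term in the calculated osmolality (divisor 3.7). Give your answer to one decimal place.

Calculated osmolality = 2·Na + glucose/18 + BUN/2.8 + ethanol/3.7
= 2·136 + 99/18 + 10/2.8 + 362/3.7
= 272 + 5.50 + 3.57 + 97.84
= 378.91 mOsm/kg ≈ 378.9 mOsm/kg
Osmolar gap = measured − calculated = 386 − 378.9 = 7.1 mOsm/kg

7.1 mOsm/kg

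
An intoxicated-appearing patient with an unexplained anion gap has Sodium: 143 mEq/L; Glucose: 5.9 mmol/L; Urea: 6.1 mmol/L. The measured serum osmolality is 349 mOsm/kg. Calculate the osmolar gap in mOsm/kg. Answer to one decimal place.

51.0 mOsm/kg

Calculated osmolality = 2·Na + glucose + urea
= 2·143 + 5.9 + 6.1
= 286 + 5.90 + 6.10
= 298 mOsm/kg ≈ 298.0 mOsm/kg
Osmolar gap = measured − calculated = 349 − 298.0 = 51.0 mOsm/kg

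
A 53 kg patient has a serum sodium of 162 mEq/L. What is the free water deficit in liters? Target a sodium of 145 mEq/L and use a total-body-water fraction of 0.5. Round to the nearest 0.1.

TBW = 0.5 · 53 = 26.5 L
Free water deficit = TBW · (Na/145 − 1)
= 26.5 · (162/145 − 1)
= 26.5 · 0.1172
= 3.11 L

3.1 L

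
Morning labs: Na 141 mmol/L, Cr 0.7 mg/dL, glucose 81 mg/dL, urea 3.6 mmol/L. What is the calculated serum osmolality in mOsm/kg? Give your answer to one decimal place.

Calculated osmolality = 2·Na + glucose/18 + urea
= 2·141 + 81/18 + 3.6
= 282 + 4.50 + 3.60
= 290.1 mOsm/kg

290.1 mOsm/kg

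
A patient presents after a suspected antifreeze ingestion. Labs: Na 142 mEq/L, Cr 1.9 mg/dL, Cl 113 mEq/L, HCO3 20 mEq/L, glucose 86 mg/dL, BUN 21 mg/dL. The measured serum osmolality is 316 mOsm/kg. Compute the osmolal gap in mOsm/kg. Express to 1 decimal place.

19.7 mOsm/kg

Calculated osmolality = 2·Na + glucose/18 + BUN/2.8
= 2·142 + 86/18 + 21/2.8
= 284 + 4.78 + 7.50
= 296.28 mOsm/kg ≈ 296.3 mOsm/kg
Osmolar gap = measured − calculated = 316 − 296.3 = 19.7 mOsm/kg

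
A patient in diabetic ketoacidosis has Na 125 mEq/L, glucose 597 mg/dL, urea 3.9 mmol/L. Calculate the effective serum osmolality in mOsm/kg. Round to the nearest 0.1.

283.2 mOsm/kg

Effective osmolality excludes urea (freely permeant across cell membranes):
2·Na + glucose/18
= 2·125 + 597/18
= 250 + 33.17
= 283.17 mOsm/kg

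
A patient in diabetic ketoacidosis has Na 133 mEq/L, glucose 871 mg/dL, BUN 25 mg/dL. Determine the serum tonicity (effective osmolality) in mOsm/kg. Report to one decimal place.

Effective osmolality excludes urea (freely permeant across cell membranes):
2·Na + glucose/18
= 2·133 + 871/18
= 266 + 48.39
= 314.39 mOsm/kg

314.4 mOsm/kg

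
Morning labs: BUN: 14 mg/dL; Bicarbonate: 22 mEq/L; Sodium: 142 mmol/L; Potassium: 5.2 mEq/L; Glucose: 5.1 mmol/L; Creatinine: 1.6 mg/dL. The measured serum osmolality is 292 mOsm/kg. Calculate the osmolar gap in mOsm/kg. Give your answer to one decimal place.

Calculated osmolality = 2·Na + glucose + BUN/2.8
= 2·142 + 5.1 + 14/2.8
= 284 + 5.10 + 5
= 294.1 mOsm/kg ≈ 294.1 mOsm/kg
Osmolar gap = measured − calculated = 292 − 294.1 = -2.1 mOsm/kg

-2.1 mOsm/kg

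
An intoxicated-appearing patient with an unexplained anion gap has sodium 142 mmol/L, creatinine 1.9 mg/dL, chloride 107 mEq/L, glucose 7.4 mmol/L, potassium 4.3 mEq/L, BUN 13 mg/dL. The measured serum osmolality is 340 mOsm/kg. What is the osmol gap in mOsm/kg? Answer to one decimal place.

Calculated osmolality = 2·Na + glucose + BUN/2.8
= 2·142 + 7.4 + 13/2.8
= 284 + 7.40 + 4.64
= 296.04 mOsm/kg ≈ 296.0 mOsm/kg
Osmolar gap = measured − calculated = 340 − 296.0 = 44.0 mOsm/kg

44.0 mOsm/kg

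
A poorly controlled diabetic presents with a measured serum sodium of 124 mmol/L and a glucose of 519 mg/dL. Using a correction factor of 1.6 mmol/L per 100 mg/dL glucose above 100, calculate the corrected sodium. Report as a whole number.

Corrected Na = measured Na + 1.6 · (glucose − 100)/100
= 124 + 1.6 · (519 − 100)/100
= 124 + 6.7
= 130.7 mmol/L

131 mmol/L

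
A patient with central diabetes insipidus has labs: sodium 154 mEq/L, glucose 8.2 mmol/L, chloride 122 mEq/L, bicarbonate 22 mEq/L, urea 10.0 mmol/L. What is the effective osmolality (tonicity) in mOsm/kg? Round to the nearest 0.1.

Effective osmolality excludes urea (freely permeant across cell membranes):
2·Na + glucose
= 2·154 + 8.2
= 308 + 8.2
= 316.2 mOsm/kg

316.2 mOsm/kg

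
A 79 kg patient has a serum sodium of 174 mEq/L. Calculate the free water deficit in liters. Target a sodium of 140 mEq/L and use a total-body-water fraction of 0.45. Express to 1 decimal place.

TBW = 0.45 · 79 = 35.55 L
Free water deficit = TBW · (Na/140 − 1)
= 35.55 · (174/140 − 1)
= 35.55 · 0.2429
= 8.64 L

8.6 L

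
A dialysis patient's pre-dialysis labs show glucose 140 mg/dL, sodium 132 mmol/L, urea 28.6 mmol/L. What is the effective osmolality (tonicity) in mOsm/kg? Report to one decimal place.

271.8 mOsm/kg

Effective osmolality excludes urea (freely permeant across cell membranes):
2·Na + glucose/18
= 2·132 + 140/18
= 264 + 7.78
= 271.78 mOsm/kg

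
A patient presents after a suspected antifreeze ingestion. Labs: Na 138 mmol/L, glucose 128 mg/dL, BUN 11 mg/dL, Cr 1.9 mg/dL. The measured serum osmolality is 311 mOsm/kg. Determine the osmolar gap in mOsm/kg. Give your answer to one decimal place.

24.0 mOsm/kg

Calculated osmolality = 2·Na + glucose/18 + BUN/2.8
= 2·138 + 128/18 + 11/2.8
= 276 + 7.11 + 3.93
= 287.04 mOsm/kg ≈ 287.0 mOsm/kg
Osmolar gap = measured − calculated = 311 − 287.0 = 24.0 mOsm/kg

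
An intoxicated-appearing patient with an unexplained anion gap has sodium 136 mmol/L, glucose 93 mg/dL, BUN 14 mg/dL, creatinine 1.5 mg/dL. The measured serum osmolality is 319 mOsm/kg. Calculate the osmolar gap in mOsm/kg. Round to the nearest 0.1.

36.8 mOsm/kg

Calculated osmolality = 2·Na + glucose/18 + BUN/2.8
= 2·136 + 93/18 + 14/2.8
= 272 + 5.17 + 5
= 282.17 mOsm/kg ≈ 282.2 mOsm/kg
Osmolar gap = measured − calculated = 319 − 282.2 = 36.8 mOsm/kg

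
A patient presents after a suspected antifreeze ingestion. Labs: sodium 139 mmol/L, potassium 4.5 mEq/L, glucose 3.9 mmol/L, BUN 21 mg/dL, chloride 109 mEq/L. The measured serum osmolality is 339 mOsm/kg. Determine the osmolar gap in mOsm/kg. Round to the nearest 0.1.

49.6 mOsm/kg

Calculated osmolality = 2·Na + glucose + BUN/2.8
= 2·139 + 3.9 + 21/2.8
= 278 + 3.90 + 7.50
= 289.4 mOsm/kg ≈ 289.4 mOsm/kg
Osmolar gap = measured − calculated = 339 − 289.4 = 49.6 mOsm/kg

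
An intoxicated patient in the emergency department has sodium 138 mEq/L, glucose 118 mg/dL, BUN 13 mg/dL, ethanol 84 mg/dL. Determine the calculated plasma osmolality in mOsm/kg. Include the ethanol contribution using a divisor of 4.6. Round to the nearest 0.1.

Calculated osmolality = 2·Na + glucose/18 + BUN/2.8 + ethanol/4.6
= 2·138 + 118/18 + 13/2.8 + 84/4.6
= 276 + 6.56 + 4.64 + 18.26
= 305.46 mOsm/kg

305.5 mOsm/kg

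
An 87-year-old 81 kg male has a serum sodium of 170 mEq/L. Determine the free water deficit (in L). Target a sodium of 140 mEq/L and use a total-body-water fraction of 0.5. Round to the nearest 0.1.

8.7 L

TBW = 0.5 · 81 = 40.5 L
Free water deficit = TBW · (Na/140 − 1)
= 40.5 · (170/140 − 1)
= 40.5 · 0.2143
= 8.68 L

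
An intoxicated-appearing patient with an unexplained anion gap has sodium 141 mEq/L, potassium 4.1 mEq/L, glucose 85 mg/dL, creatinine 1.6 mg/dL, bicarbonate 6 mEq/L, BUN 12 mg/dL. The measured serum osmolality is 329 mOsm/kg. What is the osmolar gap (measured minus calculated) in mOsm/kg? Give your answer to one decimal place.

Calculated osmolality = 2·Na + glucose/18 + BUN/2.8
= 2·141 + 85/18 + 12/2.8
= 282 + 4.72 + 4.29
= 291.01 mOsm/kg ≈ 291.0 mOsm/kg
Osmolar gap = measured − calculated = 329 − 291.0 = 38.0 mOsm/kg

38.0 mOsm/kg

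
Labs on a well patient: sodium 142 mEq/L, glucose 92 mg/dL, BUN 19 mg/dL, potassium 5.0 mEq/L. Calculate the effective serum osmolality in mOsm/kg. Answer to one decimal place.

Effective osmolality excludes urea (freely permeant across cell membranes):
2·Na + glucose/18
= 2·142 + 92/18
= 284 + 5.11
= 289.11 mOsm/kg

289.1 mOsm/kg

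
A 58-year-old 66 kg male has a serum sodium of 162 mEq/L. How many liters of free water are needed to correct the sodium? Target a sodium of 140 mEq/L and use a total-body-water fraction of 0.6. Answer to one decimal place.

TBW = 0.6 · 66 = 39.6 L
Free water deficit = TBW · (Na/140 − 1)
= 39.6 · (162/140 − 1)
= 39.6 · 0.1571
= 6.22 L

6.2 L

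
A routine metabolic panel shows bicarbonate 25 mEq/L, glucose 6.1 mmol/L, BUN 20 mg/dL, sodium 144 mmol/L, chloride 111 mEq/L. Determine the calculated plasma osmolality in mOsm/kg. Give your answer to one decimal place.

Calculated osmolality = 2·Na + glucose + BUN/2.8
= 2·144 + 6.1 + 20/2.8
= 288 + 6.10 + 7.14
= 301.24 mOsm/kg

301.2 mOsm/kg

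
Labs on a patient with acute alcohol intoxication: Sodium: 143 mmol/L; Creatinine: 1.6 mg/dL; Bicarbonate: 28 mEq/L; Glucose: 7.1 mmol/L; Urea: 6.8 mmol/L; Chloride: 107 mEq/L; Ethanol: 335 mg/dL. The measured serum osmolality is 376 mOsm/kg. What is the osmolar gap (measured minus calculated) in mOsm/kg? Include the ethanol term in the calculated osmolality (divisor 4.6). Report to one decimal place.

Calculated osmolality = 2·Na + glucose + urea + ethanol/4.6
= 2·143 + 7.1 + 6.8 + 335/4.6
= 286 + 7.10 + 6.80 + 72.83
= 372.73 mOsm/kg ≈ 372.7 mOsm/kg
Osmolar gap = measured − calculated = 376 − 372.7 = 3.3 mOsm/kg

3.3 mOsm/kg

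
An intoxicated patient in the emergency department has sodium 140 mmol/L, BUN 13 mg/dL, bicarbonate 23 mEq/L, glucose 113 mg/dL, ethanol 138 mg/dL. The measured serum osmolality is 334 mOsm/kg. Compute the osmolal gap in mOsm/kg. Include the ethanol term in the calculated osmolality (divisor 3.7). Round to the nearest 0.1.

5.8 mOsm/kg

Calculated osmolality = 2·Na + glucose/18 + BUN/2.8 + ethanol/3.7
= 2·140 + 113/18 + 13/2.8 + 138/3.7
= 280 + 6.28 + 4.64 + 37.30
= 328.22 mOsm/kg ≈ 328.2 mOsm/kg
Osmolar gap = measured − calculated = 334 − 328.2 = 5.8 mOsm/kg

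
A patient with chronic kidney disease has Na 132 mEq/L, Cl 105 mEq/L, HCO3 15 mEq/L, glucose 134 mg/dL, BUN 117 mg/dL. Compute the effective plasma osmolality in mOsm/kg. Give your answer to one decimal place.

271.4 mOsm/kg

Effective osmolality excludes urea (freely permeant across cell membranes):
2·Na + glucose/18
= 2·132 + 134/18
= 264 + 7.44
= 271.44 mOsm/kg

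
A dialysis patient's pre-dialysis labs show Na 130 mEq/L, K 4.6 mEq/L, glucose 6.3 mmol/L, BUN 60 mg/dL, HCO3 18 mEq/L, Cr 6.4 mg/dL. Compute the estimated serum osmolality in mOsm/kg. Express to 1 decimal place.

Calculated osmolality = 2·Na + glucose + BUN/2.8
= 2·130 + 6.3 + 60/2.8
= 260 + 6.30 + 21.43
= 287.73 mOsm/kg

287.7 mOsm/kg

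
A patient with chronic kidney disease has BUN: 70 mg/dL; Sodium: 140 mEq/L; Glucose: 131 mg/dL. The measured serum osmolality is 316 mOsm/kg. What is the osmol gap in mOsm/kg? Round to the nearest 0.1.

3.7 mOsm/kg

Calculated osmolality = 2·Na + glucose/18 + BUN/2.8
= 2·140 + 131/18 + 70/2.8
= 280 + 7.28 + 25
= 312.28 mOsm/kg ≈ 312.3 mOsm/kg
Osmolar gap = measured − calculated = 316 − 312.3 = 3.7 mOsm/kg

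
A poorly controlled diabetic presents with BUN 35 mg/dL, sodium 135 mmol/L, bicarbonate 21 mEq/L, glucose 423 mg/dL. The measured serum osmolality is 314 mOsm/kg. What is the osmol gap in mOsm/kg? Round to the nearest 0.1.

8.0 mOsm/kg

Calculated osmolality = 2·Na + glucose/18 + BUN/2.8
= 2·135 + 423/18 + 35/2.8
= 270 + 23.50 + 12.50
= 306 mOsm/kg ≈ 306.0 mOsm/kg
Osmolar gap = measured − calculated = 314 − 306.0 = 8.0 mOsm/kg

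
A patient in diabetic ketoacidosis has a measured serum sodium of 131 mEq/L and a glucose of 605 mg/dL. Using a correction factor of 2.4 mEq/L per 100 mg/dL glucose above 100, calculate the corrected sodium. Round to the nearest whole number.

Corrected Na = measured Na + 2.4 · (glucose − 100)/100
= 131 + 2.4 · (605 − 100)/100
= 131 + 12.1
= 143.1 mEq/L

143 mEq/L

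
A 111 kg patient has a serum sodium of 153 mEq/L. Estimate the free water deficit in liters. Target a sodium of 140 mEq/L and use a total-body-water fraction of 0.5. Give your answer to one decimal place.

TBW = 0.5 · 111 = 55.5 L
Free water deficit = TBW · (Na/140 − 1)
= 55.5 · (153/140 − 1)
= 55.5 · 0.0929
= 5.16 L

5.2 L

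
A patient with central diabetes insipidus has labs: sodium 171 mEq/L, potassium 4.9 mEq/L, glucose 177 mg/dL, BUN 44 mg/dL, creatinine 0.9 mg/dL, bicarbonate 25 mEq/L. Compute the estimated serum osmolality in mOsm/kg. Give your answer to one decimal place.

Calculated osmolality = 2·Na + glucose/18 + BUN/2.8
= 2·171 + 177/18 + 44/2.8
= 342 + 9.83 + 15.71
= 367.54 mOsm/kg

367.5 mOsm/kg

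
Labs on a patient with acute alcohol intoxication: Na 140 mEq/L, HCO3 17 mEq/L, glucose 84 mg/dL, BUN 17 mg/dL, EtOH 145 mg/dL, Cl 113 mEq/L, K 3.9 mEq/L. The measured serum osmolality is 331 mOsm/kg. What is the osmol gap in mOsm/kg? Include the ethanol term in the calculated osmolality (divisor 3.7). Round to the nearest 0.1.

1.1 mOsm/kg

Calculated osmolality = 2·Na + glucose/18 + BUN/2.8 + ethanol/3.7
= 2·140 + 84/18 + 17/2.8 + 145/3.7
= 280 + 4.67 + 6.07 + 39.19
= 329.93 mOsm/kg ≈ 329.9 mOsm/kg
Osmolar gap = measured − calculated = 331 − 329.9 = 1.1 mOsm/kg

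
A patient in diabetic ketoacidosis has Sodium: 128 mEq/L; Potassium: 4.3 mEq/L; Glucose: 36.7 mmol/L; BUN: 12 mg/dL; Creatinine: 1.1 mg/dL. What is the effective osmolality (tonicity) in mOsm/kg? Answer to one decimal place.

Effective osmolality excludes urea (freely permeant across cell membranes):
2·Na + glucose
= 2·128 + 36.7
= 256 + 36.7
= 292.7 mOsm/kg

292.7 mOsm/kg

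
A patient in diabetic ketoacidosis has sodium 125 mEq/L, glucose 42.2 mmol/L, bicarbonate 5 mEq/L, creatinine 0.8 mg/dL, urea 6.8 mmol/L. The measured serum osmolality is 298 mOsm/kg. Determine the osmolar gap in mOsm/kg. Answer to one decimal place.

-1.0 mOsm/kg

Calculated osmolality = 2·Na + glucose + urea
= 2·125 + 42.2 + 6.8
= 250 + 42.20 + 6.80
= 299 mOsm/kg ≈ 299.0 mOsm/kg
Osmolar gap = measured − calculated = 298 − 299.0 = -1.0 mOsm/kg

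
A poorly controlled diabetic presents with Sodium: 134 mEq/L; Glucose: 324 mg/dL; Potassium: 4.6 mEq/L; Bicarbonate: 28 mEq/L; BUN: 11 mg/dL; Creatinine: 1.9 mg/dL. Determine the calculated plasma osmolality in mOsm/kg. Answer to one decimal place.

Calculated osmolality = 2·Na + glucose/18 + BUN/2.8
= 2·134 + 324/18 + 11/2.8
= 268 + 18 + 3.93
= 289.93 mOsm/kg

289.9 mOsm/kg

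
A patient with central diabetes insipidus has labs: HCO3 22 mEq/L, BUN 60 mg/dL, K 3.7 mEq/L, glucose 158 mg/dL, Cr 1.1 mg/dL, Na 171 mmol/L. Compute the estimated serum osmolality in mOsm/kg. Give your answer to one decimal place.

Calculated osmolality = 2·Na + glucose/18 + BUN/2.8
= 2·171 + 158/18 + 60/2.8
= 342 + 8.78 + 21.43
= 372.21 mOsm/kg

372.2 mOsm/kg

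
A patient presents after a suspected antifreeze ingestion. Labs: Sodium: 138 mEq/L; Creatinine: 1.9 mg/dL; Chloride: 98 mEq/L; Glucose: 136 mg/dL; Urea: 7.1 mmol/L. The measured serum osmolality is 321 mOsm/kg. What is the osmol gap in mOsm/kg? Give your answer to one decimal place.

30.3 mOsm/kg

Calculated osmolality = 2·Na + glucose/18 + urea
= 2·138 + 136/18 + 7.1
= 276 + 7.56 + 7.10
= 290.66 mOsm/kg ≈ 290.7 mOsm/kg
Osmolar gap = measured − calculated = 321 − 290.7 = 30.3 mOsm/kg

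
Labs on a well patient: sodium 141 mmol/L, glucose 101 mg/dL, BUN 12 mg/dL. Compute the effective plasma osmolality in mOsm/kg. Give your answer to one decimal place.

287.6 mOsm/kg

Effective osmolality excludes urea (freely permeant across cell membranes):
2·Na + glucose/18
= 2·141 + 101/18
= 282 + 5.61
= 287.61 mOsm/kg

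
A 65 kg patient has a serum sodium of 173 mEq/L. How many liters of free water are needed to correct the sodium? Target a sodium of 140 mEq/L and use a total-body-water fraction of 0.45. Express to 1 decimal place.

TBW = 0.45 · 65 = 29.25 L
Free water deficit = TBW · (Na/140 − 1)
= 29.25 · (173/140 − 1)
= 29.25 · 0.2357
= 6.89 L

6.9 L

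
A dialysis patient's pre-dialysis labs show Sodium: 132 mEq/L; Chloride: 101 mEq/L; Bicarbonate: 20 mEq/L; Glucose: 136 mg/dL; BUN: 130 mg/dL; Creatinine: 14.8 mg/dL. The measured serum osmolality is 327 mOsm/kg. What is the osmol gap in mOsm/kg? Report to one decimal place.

9.0 mOsm/kg

Calculated osmolality = 2·Na + glucose/18 + BUN/2.8
= 2·132 + 136/18 + 130/2.8
= 264 + 7.56 + 46.43
= 317.99 mOsm/kg ≈ 318.0 mOsm/kg
Osmolar gap = measured − calculated = 327 − 318.0 = 9.0 mOsm/kg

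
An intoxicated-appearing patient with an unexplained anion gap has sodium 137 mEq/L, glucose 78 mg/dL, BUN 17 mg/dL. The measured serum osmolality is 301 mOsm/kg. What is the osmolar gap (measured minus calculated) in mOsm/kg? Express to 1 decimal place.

Calculated osmolality = 2·Na + glucose/18 + BUN/2.8
= 2·137 + 78/18 + 17/2.8
= 274 + 4.33 + 6.07
= 284.4 mOsm/kg ≈ 284.4 mOsm/kg
Osmolar gap = measured − calculated = 301 − 284.4 = 16.6 mOsm/kg

16.6 mOsm/kg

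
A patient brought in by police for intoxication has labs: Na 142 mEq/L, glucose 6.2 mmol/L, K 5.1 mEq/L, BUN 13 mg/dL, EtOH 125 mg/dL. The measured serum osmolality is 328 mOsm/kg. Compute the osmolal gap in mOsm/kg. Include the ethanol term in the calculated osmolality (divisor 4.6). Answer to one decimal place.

Calculated osmolality = 2·Na + glucose + BUN/2.8 + ethanol/4.6
= 2·142 + 6.2 + 13/2.8 + 125/4.6
= 284 + 6.20 + 4.64 + 27.17
= 322.01 mOsm/kg ≈ 322.0 mOsm/kg
Osmolar gap = measured − calculated = 328 − 322.0 = 6.0 mOsm/kg

6.0 mOsm/kg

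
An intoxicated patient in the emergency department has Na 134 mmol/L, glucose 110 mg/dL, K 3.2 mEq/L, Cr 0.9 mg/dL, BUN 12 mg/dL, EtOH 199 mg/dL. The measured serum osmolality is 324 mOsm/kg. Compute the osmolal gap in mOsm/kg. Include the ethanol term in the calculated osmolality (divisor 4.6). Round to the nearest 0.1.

2.3 mOsm/kg

Calculated osmolality = 2·Na + glucose/18 + BUN/2.8 + ethanol/4.6
= 2·134 + 110/18 + 12/2.8 + 199/4.6
= 268 + 6.11 + 4.29 + 43.26
= 321.66 mOsm/kg ≈ 321.7 mOsm/kg
Osmolar gap = measured − calculated = 324 − 321.7 = 2.3 mOsm/kg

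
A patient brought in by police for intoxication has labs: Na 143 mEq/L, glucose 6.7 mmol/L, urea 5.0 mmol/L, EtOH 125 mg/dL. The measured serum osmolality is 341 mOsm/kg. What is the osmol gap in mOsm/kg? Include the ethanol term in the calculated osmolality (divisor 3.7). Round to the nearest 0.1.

9.5 mOsm/kg

Calculated osmolality = 2·Na + glucose + urea + ethanol/3.7
= 2·143 + 6.7 + 5 + 125/3.7
= 286 + 6.70 + 5 + 33.78
= 331.48 mOsm/kg ≈ 331.5 mOsm/kg
Osmolar gap = measured − calculated = 341 − 331.5 = 9.5 mOsm/kg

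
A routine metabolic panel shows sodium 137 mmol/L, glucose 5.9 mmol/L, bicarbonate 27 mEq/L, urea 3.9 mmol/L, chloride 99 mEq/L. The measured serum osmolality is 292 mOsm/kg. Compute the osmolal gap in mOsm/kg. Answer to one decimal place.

Calculated osmolality = 2·Na + glucose + urea
= 2·137 + 5.9 + 3.9
= 274 + 5.90 + 3.90
= 283.8 mOsm/kg ≈ 283.8 mOsm/kg
Osmolar gap = measured − calculated = 292 − 283.8 = 8.2 mOsm/kg

8.2 mOsm/kg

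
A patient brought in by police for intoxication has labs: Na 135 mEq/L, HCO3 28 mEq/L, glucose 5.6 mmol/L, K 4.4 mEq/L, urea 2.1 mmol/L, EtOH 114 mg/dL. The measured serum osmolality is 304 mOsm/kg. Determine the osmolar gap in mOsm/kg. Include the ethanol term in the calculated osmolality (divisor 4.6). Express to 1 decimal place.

Calculated osmolality = 2·Na + glucose + urea + ethanol/4.6
= 2·135 + 5.6 + 2.1 + 114/4.6
= 270 + 5.60 + 2.10 + 24.78
= 302.48 mOsm/kg ≈ 302.5 mOsm/kg
Osmolar gap = measured − calculated = 304 − 302.5 = 1.5 mOsm/kg

1.5 mOsm/kg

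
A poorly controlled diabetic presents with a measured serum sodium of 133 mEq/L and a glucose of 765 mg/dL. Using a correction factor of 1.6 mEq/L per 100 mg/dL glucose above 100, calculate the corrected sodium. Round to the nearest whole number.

144 mEq/L

Corrected Na = measured Na + 1.6 · (glucose − 100)/100
= 133 + 1.6 · (765 − 100)/100
= 133 + 10.6
= 143.6 mEq/L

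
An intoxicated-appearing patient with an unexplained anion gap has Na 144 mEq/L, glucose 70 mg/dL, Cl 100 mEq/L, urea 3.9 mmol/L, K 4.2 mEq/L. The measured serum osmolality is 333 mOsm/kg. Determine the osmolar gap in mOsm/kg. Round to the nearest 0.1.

Calculated osmolality = 2·Na + glucose/18 + urea
= 2·144 + 70/18 + 3.9
= 288 + 3.89 + 3.90
= 295.79 mOsm/kg ≈ 295.8 mOsm/kg
Osmolar gap = measured − calculated = 333 − 295.8 = 37.2 mOsm/kg

37.2 mOsm/kg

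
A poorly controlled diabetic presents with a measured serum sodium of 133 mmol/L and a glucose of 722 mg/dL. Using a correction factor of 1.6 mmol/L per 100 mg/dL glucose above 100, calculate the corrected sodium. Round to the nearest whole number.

143 mmol/L

Corrected Na = measured Na + 1.6 · (glucose − 100)/100
= 133 + 1.6 · (722 − 100)/100
= 133 + 10
= 143 mmol/L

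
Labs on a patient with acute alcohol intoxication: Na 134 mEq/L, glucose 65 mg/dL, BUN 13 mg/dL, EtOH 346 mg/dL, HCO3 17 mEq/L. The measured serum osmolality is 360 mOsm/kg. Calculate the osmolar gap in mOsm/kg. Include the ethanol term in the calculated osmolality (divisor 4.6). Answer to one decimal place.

8.5 mOsm/kg

Calculated osmolality = 2·Na + glucose/18 + BUN/2.8 + ethanol/4.6
= 2·134 + 65/18 + 13/2.8 + 346/4.6
= 268 + 3.61 + 4.64 + 75.22
= 351.47 mOsm/kg ≈ 351.5 mOsm/kg
Osmolar gap = measured − calculated = 360 − 351.5 = 8.5 mOsm/kg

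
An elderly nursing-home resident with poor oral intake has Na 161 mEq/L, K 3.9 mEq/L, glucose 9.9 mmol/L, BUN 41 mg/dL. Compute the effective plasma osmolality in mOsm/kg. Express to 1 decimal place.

Effective osmolality excludes urea (freely permeant across cell membranes):
2·Na + glucose
= 2·161 + 9.9
= 322 + 9.9
= 331.9 mOsm/kg

331.9 mOsm/kg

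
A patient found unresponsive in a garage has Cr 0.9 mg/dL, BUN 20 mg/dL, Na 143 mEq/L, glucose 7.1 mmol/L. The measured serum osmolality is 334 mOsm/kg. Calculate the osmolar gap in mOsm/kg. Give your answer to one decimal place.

33.8 mOsm/kg

Calculated osmolality = 2·Na + glucose + BUN/2.8
= 2·143 + 7.1 + 20/2.8
= 286 + 7.10 + 7.14
= 300.24 mOsm/kg ≈ 300.2 mOsm/kg
Osmolar gap = measured − calculated = 334 − 300.2 = 33.8 mOsm/kg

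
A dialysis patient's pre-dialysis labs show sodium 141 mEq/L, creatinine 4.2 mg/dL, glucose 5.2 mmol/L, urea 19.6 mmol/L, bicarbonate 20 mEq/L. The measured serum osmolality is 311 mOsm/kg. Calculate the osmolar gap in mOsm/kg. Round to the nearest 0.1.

Calculated osmolality = 2·Na + glucose + urea
= 2·141 + 5.2 + 19.6
= 282 + 5.20 + 19.60
= 306.8 mOsm/kg ≈ 306.8 mOsm/kg
Osmolar gap = measured − calculated = 311 − 306.8 = 4.2 mOsm/kg

4.2 mOsm/kg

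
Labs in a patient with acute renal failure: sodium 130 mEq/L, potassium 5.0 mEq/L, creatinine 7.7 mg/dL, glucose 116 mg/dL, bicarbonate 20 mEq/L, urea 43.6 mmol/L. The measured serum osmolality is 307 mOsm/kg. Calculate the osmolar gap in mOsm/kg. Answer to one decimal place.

-3.0 mOsm/kg

Calculated osmolality = 2·Na + glucose/18 + urea
= 2·130 + 116/18 + 43.6
= 260 + 6.44 + 43.60
= 310.04 mOsm/kg ≈ 310.0 mOsm/kg
Osmolar gap = measured − calculated = 307 − 310.0 = -3.0 mOsm/kg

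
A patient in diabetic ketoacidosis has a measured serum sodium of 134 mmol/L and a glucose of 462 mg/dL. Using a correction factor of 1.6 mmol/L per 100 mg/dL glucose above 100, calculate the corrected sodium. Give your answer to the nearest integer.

Corrected Na = measured Na + 1.6 · (glucose − 100)/100
= 134 + 1.6 · (462 − 100)/100
= 134 + 5.8
= 139.8 mmol/L

140 mmol/L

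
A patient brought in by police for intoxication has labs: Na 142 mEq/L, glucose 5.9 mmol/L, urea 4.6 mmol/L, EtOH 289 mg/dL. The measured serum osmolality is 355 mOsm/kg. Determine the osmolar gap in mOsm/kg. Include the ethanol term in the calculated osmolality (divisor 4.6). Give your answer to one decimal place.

-2.3 mOsm/kg

Calculated osmolality = 2·Na + glucose + urea + ethanol/4.6
= 2·142 + 5.9 + 4.6 + 289/4.6
= 284 + 5.90 + 4.60 + 62.83
= 357.33 mOsm/kg ≈ 357.3 mOsm/kg
Osmolar gap = measured − calculated = 355 − 357.3 = -2.3 mOsm/kg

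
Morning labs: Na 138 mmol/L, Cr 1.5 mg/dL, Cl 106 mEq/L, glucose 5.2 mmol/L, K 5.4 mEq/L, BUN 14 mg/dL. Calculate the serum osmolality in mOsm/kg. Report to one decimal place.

286.2 mOsm/kg

Calculated osmolality = 2·Na + glucose + BUN/2.8
= 2·138 + 5.2 + 14/2.8
= 276 + 5.20 + 5
= 286.2 mOsm/kg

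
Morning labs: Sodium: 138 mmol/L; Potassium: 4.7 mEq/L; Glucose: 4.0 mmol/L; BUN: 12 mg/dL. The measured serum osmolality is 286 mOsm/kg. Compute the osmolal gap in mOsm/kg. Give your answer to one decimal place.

1.7 mOsm/kg

Calculated osmolality = 2·Na + glucose + BUN/2.8
= 2·138 + 4 + 12/2.8
= 276 + 4 + 4.29
= 284.29 mOsm/kg ≈ 284.3 mOsm/kg
Osmolar gap = measured − calculated = 286 − 284.3 = 1.7 mOsm/kg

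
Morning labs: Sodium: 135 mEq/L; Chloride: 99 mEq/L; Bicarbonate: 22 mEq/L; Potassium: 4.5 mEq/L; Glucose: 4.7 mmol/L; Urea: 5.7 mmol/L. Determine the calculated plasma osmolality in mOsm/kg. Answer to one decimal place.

Calculated osmolality = 2·Na + glucose + urea
= 2·135 + 4.7 + 5.7
= 270 + 4.70 + 5.70
= 280.4 mOsm/kg

280.4 mOsm/kg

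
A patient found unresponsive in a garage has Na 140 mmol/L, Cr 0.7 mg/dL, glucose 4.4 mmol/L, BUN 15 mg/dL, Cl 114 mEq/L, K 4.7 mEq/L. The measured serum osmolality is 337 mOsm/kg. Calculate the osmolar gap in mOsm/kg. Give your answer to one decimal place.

Calculated osmolality = 2·Na + glucose + BUN/2.8
= 2·140 + 4.4 + 15/2.8
= 280 + 4.40 + 5.36
= 289.76 mOsm/kg ≈ 289.8 mOsm/kg
Osmolar gap = measured − calculated = 337 − 289.8 = 47.2 mOsm/kg

47.2 mOsm/kg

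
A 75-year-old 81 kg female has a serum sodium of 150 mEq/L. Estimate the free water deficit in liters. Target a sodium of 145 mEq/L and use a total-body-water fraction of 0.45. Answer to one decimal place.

1.3 L

TBW = 0.45 · 81 = 36.45 L
Free water deficit = TBW · (Na/145 − 1)
= 36.45 · (150/145 − 1)
= 36.45 · 0.0345
= 1.26 L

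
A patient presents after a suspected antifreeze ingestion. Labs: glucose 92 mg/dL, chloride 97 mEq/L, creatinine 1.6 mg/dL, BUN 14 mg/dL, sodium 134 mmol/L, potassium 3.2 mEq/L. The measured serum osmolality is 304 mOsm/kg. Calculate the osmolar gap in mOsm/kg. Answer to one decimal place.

25.9 mOsm/kg

Calculated osmolality = 2·Na + glucose/18 + BUN/2.8
= 2·134 + 92/18 + 14/2.8
= 268 + 5.11 + 5
= 278.11 mOsm/kg ≈ 278.1 mOsm/kg
Osmolar gap = measured − calculated = 304 − 278.1 = 25.9 mOsm/kg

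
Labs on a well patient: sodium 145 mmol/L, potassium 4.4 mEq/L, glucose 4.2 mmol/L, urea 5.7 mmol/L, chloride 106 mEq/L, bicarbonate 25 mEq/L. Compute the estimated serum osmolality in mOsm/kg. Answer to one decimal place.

299.9 mOsm/kg

Calculated osmolality = 2·Na + glucose + urea
= 2·145 + 4.2 + 5.7
= 290 + 4.20 + 5.70
= 299.9 mOsm/kg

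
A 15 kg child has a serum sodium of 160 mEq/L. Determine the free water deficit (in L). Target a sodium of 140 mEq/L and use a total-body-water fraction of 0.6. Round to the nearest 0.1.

1.3 L

TBW = 0.6 · 15 = 9 L
Free water deficit = TBW · (Na/140 − 1)
= 9 · (160/140 − 1)
= 9 · 0.1429
= 1.29 L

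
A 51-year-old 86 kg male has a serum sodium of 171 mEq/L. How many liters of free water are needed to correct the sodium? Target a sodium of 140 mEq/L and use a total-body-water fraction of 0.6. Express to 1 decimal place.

TBW = 0.6 · 86 = 51.6 L
Free water deficit = TBW · (Na/140 − 1)
= 51.6 · (171/140 − 1)
= 51.6 · 0.2214
= 11.42 L

11.4 L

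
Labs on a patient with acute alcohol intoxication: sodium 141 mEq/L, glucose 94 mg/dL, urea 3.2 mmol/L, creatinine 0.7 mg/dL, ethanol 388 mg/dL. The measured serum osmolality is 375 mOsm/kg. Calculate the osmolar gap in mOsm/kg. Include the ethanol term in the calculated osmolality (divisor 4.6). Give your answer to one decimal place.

0.2 mOsm/kg

Calculated osmolality = 2·Na + glucose/18 + urea + ethanol/4.6
= 2·141 + 94/18 + 3.2 + 388/4.6
= 282 + 5.22 + 3.20 + 84.35
= 374.77 mOsm/kg ≈ 374.8 mOsm/kg
Osmolar gap = measured − calculated = 375 − 374.8 = 0.2 mOsm/kg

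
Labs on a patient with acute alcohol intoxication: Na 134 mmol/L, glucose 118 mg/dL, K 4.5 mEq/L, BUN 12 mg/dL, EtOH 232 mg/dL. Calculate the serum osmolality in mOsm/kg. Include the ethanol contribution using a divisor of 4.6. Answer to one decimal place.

329.3 mOsm/kg

Calculated osmolality = 2·Na + glucose/18 + BUN/2.8 + ethanol/4.6
= 2·134 + 118/18 + 12/2.8 + 232/4.6
= 268 + 6.56 + 4.29 + 50.43
= 329.28 mOsm/kg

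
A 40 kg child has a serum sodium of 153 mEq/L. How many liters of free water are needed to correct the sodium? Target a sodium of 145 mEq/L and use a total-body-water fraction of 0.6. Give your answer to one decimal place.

TBW = 0.6 · 40 = 24 L
Free water deficit = TBW · (Na/145 − 1)
= 24 · (153/145 − 1)
= 24 · 0.0552
= 1.32 L

1.3 L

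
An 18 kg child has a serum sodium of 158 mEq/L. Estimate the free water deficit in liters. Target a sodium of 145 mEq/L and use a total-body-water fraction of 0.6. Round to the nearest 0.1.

1.0 L

TBW = 0.6 · 18 = 10.8 L
Free water deficit = TBW · (Na/145 − 1)
= 10.8 · (158/145 − 1)
= 10.8 · 0.0897
= 0.97 L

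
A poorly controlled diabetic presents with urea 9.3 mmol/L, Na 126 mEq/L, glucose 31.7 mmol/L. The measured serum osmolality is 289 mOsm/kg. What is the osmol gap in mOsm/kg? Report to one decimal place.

-4.0 mOsm/kg

Calculated osmolality = 2·Na + glucose + urea
= 2·126 + 31.7 + 9.3
= 252 + 31.70 + 9.30
= 293 mOsm/kg ≈ 293.0 mOsm/kg
Osmolar gap = measured − calculated = 289 − 293.0 = -4.0 mOsm/kg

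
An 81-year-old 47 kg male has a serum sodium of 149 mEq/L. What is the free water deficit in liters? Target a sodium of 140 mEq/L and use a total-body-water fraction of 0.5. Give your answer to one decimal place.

1.5 L

TBW = 0.5 · 47 = 23.5 L
Free water deficit = TBW · (Na/140 − 1)
= 23.5 · (149/140 − 1)
= 23.5 · 0.0643
= 1.51 L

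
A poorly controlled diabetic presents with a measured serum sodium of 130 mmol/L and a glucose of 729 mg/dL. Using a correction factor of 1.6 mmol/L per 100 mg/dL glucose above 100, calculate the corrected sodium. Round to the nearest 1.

Corrected Na = measured Na + 1.6 · (glucose − 100)/100
= 130 + 1.6 · (729 − 100)/100
= 130 + 10.1
= 140.1 mmol/L

140 mmol/L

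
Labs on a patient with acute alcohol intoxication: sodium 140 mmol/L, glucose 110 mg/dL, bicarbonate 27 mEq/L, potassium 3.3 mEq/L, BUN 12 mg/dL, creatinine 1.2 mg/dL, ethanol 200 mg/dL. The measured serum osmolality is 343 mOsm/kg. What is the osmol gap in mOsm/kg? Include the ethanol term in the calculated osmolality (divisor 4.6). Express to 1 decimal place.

Calculated osmolality = 2·Na + glucose/18 + BUN/2.8 + ethanol/4.6
= 2·140 + 110/18 + 12/2.8 + 200/4.6
= 280 + 6.11 + 4.29 + 43.48
= 333.88 mOsm/kg ≈ 333.9 mOsm/kg
Osmolar gap = measured − calculated = 343 − 333.9 = 9.1 mOsm/kg

9.1 mOsm/kg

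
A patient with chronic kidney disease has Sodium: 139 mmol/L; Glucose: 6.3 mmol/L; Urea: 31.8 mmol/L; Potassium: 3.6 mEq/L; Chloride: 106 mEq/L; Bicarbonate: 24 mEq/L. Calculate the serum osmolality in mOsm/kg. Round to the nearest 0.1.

Calculated osmolality = 2·Na + glucose + urea
= 2·139 + 6.3 + 31.8
= 278 + 6.30 + 31.80
= 316.1 mOsm/kg

316.1 mOsm/kg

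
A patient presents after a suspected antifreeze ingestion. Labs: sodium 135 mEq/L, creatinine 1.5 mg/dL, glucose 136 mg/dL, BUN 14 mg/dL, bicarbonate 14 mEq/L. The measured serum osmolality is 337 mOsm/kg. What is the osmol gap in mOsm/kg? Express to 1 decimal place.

54.4 mOsm/kg

Calculated osmolality = 2·Na + glucose/18 + BUN/2.8
= 2·135 + 136/18 + 14/2.8
= 270 + 7.56 + 5
= 282.56 mOsm/kg ≈ 282.6 mOsm/kg
Osmolar gap = measured − calculated = 337 − 282.6 = 54.4 mOsm/kg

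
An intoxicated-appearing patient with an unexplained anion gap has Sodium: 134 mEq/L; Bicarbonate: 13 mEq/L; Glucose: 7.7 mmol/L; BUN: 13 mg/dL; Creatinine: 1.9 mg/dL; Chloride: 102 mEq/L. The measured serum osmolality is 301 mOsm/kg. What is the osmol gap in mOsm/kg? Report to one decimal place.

Calculated osmolality = 2·Na + glucose + BUN/2.8
= 2·134 + 7.7 + 13/2.8
= 268 + 7.70 + 4.64
= 280.34 mOsm/kg ≈ 280.3 mOsm/kg
Osmolar gap = measured − calculated = 301 − 280.3 = 20.7 mOsm/kg

20.7 mOsm/kg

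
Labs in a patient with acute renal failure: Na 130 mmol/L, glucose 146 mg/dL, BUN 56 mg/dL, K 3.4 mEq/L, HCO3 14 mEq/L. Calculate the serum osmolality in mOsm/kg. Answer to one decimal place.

Calculated osmolality = 2·Na + glucose/18 + BUN/2.8
= 2·130 + 146/18 + 56/2.8
= 260 + 8.11 + 20
= 288.11 mOsm/kg

288.1 mOsm/kg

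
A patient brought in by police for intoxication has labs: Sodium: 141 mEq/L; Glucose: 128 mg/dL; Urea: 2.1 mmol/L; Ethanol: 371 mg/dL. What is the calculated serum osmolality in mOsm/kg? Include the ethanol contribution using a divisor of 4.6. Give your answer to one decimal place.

371.9 mOsm/kg

Calculated osmolality = 2·Na + glucose/18 + urea + ethanol/4.6
= 2·141 + 128/18 + 2.1 + 371/4.6
= 282 + 7.11 + 2.10 + 80.65
= 371.86 mOsm/kg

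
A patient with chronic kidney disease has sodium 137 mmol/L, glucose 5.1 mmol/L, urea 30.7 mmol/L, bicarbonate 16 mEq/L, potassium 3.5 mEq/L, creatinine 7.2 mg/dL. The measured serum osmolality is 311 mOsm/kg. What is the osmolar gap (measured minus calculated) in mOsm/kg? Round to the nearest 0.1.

1.2 mOsm/kg

Calculated osmolality = 2·Na + glucose + urea
= 2·137 + 5.1 + 30.7
= 274 + 5.10 + 30.70
= 309.8 mOsm/kg ≈ 309.8 mOsm/kg
Osmolar gap = measured − calculated = 311 − 309.8 = 1.2 mOsm/kg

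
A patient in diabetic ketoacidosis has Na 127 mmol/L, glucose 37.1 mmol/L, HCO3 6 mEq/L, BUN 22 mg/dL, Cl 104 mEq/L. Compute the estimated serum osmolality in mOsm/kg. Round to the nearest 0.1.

299.0 mOsm/kg

Calculated osmolality = 2·Na + glucose + BUN/2.8
= 2·127 + 37.1 + 22/2.8
= 254 + 37.10 + 7.86
= 298.96 mOsm/kg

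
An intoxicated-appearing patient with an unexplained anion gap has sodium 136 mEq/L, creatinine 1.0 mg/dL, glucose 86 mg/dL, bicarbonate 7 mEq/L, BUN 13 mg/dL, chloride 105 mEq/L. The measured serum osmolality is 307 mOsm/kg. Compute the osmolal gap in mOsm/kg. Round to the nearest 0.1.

25.6 mOsm/kg

Calculated osmolality = 2·Na + glucose/18 + BUN/2.8
= 2·136 + 86/18 + 13/2.8
= 272 + 4.78 + 4.64
= 281.42 mOsm/kg ≈ 281.4 mOsm/kg
Osmolar gap = measured − calculated = 307 − 281.4 = 25.6 mOsm/kg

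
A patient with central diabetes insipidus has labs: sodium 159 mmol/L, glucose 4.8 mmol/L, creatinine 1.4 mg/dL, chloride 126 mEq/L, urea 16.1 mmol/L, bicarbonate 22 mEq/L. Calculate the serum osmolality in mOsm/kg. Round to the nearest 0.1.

338.9 mOsm/kg

Calculated osmolality = 2·Na + glucose + urea
= 2·159 + 4.8 + 16.1
= 318 + 4.80 + 16.10
= 338.9 mOsm/kg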